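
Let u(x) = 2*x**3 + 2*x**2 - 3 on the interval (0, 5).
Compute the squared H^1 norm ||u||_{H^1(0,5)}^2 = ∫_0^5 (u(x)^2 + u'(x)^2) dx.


||u||_{H^1}^2 = 674190/7

The H^1 norm (squared) on an interval (0, L) is
  ||u||_{H^1}^2 = ∫_0^L u(x)^2 dx + ∫_0^L u'(x)^2 dx.
Compute u'(x) = 6*x**2 + 4*x.
Then u(x)^2 = 4*x**6 + 8*x**5 + 4*x**4 - 12*x**3 - 12*x**2 + 9 and u'(x)^2 = 36*x**4 + 48*x**3 + 16*x**2.
Integrate each monomial from 0 to 5 using ∫_0^5 c·x^n dx = c·5^(n+1)/(n+1):
  ∫_0^5 u(x)^2 dx = ∫_0^5 (4*x^6 + 8*x^5 + 4*x^4 - 12*x^3 - 12*x^2 + 9) dx. Term by term:
    ∫_0^5 4*x^6 dx = 312500/7;  ∫_0^5 8*x^5 dx = 62500/3;  ∫_0^5 4*x^4 dx = 2500;
    ∫_0^5 -12*x^3 dx = -1875;  ∫_0^5 -12*x^2 dx = -500;  ∫_0^5 9 dx = 45.
  Sum: 312500/7 + 62500/3 + 2500 − 1875 − 500 + 45 = 1378570/21.
  ∫_0^5 u'(x)^2 dx = ∫_0^5 (36*x^4 + 48*x^3 + 16*x^2) dx. Term by term:
    ∫_0^5 36*x^4 dx = 22500;  ∫_0^5 48*x^3 dx = 7500;  ∫_0^5 16*x^2 dx = 2000/3.
  Sum: 22500 + 7500 + 2000/3 = 92000/3.
Adding: ||u||_{H^1}^2 = 1378570/21 + 92000/3 = 674190/7.


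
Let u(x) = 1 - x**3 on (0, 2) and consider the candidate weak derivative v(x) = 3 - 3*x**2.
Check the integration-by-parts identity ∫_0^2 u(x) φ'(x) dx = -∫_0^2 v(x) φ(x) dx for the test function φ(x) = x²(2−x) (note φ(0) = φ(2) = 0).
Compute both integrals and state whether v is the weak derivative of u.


LHS = 32/5, RHS = 12/5. No, v is not the weak derivative of u.

u(x) = 1 - x**3, classical derivative u'(x) = -3*x**2.
φ(x) = x²(2−x), so φ'(x) = x*(4 - 3*x).
Note φ(0) = φ(2) = 0, so the boundary term u·φ vanishes.
LHS = ∫_0^2 u(x) φ'(x) dx = ∫_0^2 (3*x^5 - 4*x^4 - 3*x^2 + 4*x) dx. Term by term:
  ∫_0^2 3*x^5 dx = 32;  ∫_0^2 -4*x^4 dx = -128/5;  ∫_0^2 -3*x^2 dx = -8;
  ∫_0^2 4*x dx = 8.
Sum: 32 − 128/5 − 8 + 8 = 32/5.
So LHS = 32/5.
∫_0^2 v(x) φ(x) dx = ∫_0^2 (3*x^5 - 6*x^4 - 3*x^3 + 6*x^2) dx. Term by term:
  ∫_0^2 3*x^5 dx = 32;  ∫_0^2 -6*x^4 dx = -192/5;  ∫_0^2 -3*x^3 dx = -12;
  ∫_0^2 6*x^2 dx = 16.
Sum: 32 − 192/5 − 12 + 16 = -12/5.
So RHS = -∫_0^2 v(x) φ(x) dx = 12/5.
LHS − RHS = 4 ≠ 0, so the identity fails.
(For a valid weak derivative the identity must hold for EVERY test function, in particular this one. The failure shows v is NOT the weak derivative of u.)
Correct weak derivative would be u'(x) = -3*x**2.


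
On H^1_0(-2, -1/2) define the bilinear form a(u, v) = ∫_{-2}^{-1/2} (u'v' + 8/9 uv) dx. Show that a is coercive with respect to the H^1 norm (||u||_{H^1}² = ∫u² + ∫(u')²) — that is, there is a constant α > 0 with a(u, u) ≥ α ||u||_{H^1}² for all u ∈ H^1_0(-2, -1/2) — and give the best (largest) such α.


α = 4*(2 + π^2)/(9 + 4*π^2)

Coercivity of a(·,·) on H^1_0(-2, -1/2) means a(u, u) ≥ α ||u||_{H^1}² for every u ∈ H^1_0.
The interval has length L = 3/2, and Poincaré/coercivity depend only on L. Here a(u, u) = ∫(u')² + (8/9)·∫u².
Here 0 < c = 8/9 < 1. The condition a(u,u) ≥ α||u||_{H^1}² reads (1−α)∫(u')² ≥ (α−c)∫u². Any admissible α is ≤ 1 (rapidly oscillating u have ∫u²/∫(u')² → 0), and α = 1 would force 0 ≥ (1−c)∫u², impossible since c < 1; so 1−α > 0. By the sharp Poincaré inequality on H^1_0 of an interval of length L, ∫(u')² ≥ (π/L)²∫u² with equality for the first sine mode sin(π(x−x₀)/L) (x₀ the left endpoint), so the inequality holds for all u iff (1−α)(π/L)² ≥ α − c, i.e. α ≤ ((π/L)² + c)/((π/L)² + 1) = (1 + c(L/π)²)/(1 + (L/π)²). With (π/L)² = 4*π^2/9 and c = 8/9, the largest admissible constant is α = ((π/L)² + c)/((π/L)² + 1).
Simplifying, α = 4*(2 + π^2)/(9 + 4*π^2).


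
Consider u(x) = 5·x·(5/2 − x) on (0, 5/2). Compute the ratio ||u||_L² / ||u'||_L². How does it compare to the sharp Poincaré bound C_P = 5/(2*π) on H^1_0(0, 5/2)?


||u||_L² / ||u'||_L² = sqrt(10)/4 < C_P = 5/(2*π).

u(x) = 5·x·(5/2 − x), so u'(x) = 25/2 - 10*x.
u(x) = 5·x·(5/2 − x) vanishes at x = 0 and x = 5/2, so u ∈ H^1_0(0, 5/2). Differentiate via the product rule and integrate the resulting polynomials term by term.
  ∫_0^5/2 u² dx = ∫_0^5/2 (25*x^4 - 125*x^3 + 625*x^2/4) dx. Term by term:
    ∫_0^5/2 25*x^4 dx = 15625/32;  ∫_0^5/2 -125*x^3 dx = -78125/64;  ∫_0^5/2 625*x^2/4 dx = 78125/96.
  Sum: 15625/32 − 78125/64 + 78125/96 = 15625/192.
  ∫_0^5/2 (u')² dx = ∫_0^5/2 (100*x^2 - 250*x + 625/4) dx. Term by term:
    ∫_0^5/2 100*x^2 dx = 3125/6;  ∫_0^5/2 -250*x dx = -3125/4;  ∫_0^5/2 625/4 dx = 3125/8.
  Sum: 3125/6 − 3125/4 + 3125/8 = 3125/24.
∫_0^5/2 u² dx = 15625/192, so ||u||_L² = 125*sqrt(3)/24.
∫_0^5/2 (u')² dx = 3125/24, so ||u'||_L² = 25*sqrt(30)/12.
Ratio ||u||_L² / ||u'||_L² = sqrt(10)/4.
Sharp Poincaré constant on H^1_0(0, 5/2) is C_P = L/π = 5/(2*π), achieved by sin(2*π/5·x).
A polynomial bump cannot attain the sharp Poincaré constant (only the first sine eigenfunction does), so the ratio is strictly less than C_P, consistent with ||u||_L² ≤ C_P ||u'||_L².


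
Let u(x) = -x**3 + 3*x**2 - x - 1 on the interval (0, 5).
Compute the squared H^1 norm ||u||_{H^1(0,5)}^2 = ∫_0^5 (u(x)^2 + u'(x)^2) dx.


||u||_{H^1}^2 = 67460/21

The H^1 norm (squared) on an interval (0, L) is
  ||u||_{H^1}^2 = ∫_0^L u(x)^2 dx + ∫_0^L u'(x)^2 dx.
Compute u'(x) = -3*x**2 + 6*x - 1.
Then u(x)^2 = x**6 - 6*x**5 + 11*x**4 - 4*x**3 - 5*x**2 + 2*x + 1 and u'(x)^2 = 9*x**4 - 36*x**3 + 42*x**2 - 12*x + 1.
Integrate each monomial from 0 to 5 using ∫_0^5 c·x^n dx = c·5^(n+1)/(n+1):
  ∫_0^5 u(x)^2 dx = ∫_0^5 (x^6 - 6*x^5 + 11*x^4 - 4*x^3 - 5*x^2 + 2*x + 1) dx. Term by term:
    ∫_0^5 x^6 dx = 78125/7;  ∫_0^5 -6*x^5 dx = -15625;  ∫_0^5 11*x^4 dx = 6875;
    ∫_0^5 -4*x^3 dx = -625;  ∫_0^5 -5*x^2 dx = -625/3;  ∫_0^5 2*x dx = 25;
    ∫_0^5 1 dx = 5.
  Sum: 78125/7 − 15625 + 6875 − 625 − 625/3 + 25 + 5 = 33755/21.
  ∫_0^5 u'(x)^2 dx = ∫_0^5 (9*x^4 - 36*x^3 + 42*x^2 - 12*x + 1) dx. Term by term:
    ∫_0^5 9*x^4 dx = 5625;  ∫_0^5 -36*x^3 dx = -5625;  ∫_0^5 42*x^2 dx = 1750;
    ∫_0^5 -12*x dx = -150;  ∫_0^5 1 dx = 5.
  Sum: 5625 − 5625 + 1750 − 150 + 5 = 1605.
Adding: ||u||_{H^1}^2 = 33755/21 + 1605 = 67460/21.


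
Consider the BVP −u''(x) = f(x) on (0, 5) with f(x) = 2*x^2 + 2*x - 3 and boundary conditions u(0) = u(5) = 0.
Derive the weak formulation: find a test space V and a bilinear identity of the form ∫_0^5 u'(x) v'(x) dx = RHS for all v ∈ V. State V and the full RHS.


V = H^1_0(0, 5) (so v(0) = v(5) = 0); weak form: ∫_0^5 u'v' dx = ∫_0^5 (2*x^2 + 2*x - 3) v dx for all v ∈ V.

Multiply both sides by a test function v and integrate from 0 to 5:
  ∫_0^5 −u''(x) v(x) dx = ∫_0^5 f(x) v(x) dx.
Integrate the LHS by parts once:
  ∫_0^5 −u'' v dx = −[u'(x) v(x)]_0^5 + ∫_0^5 u'(x) v'(x) dx.
Thus ∫_0^5 u'(x) v'(x) dx = ∫_0^5 f(x) v(x) dx + [u'(x) v(x)]_0^5.
Choose V so that boundary terms are either known or forced to vanish.
u is Dirichlet: u(0) = u(5) = 0. Let V = H^1_0(0, 5); then v(0) = v(5) = 0, and [u' v]_0^5 = 0.
Weak formulation: find u (satisfying any essential BC) such that ∫_0^5 u'(x) v'(x) dx = ∫_0^5 f v dx for all v ∈ V.
Substituting f(x) = 2*x^2 + 2*x - 3, the right-hand side is ∫_0^5 (2*x^2 + 2*x - 3) v dx.


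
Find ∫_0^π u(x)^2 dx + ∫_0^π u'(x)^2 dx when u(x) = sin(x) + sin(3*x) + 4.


||u||_{H^1(0,π)}^2 = 64/3 + 22*π

u'(x) = cos(x) + 3*cos(3*x).
Expand u² and (u')² and integrate term by term on (0, π), using: for integers n ≥ 1, ∫_0^π sin²(nx) dx = ∫_0^π cos²(nx) dx = π/2; for n ≠ n', ∫_0^π sin(nx)sin(n'x) dx = ∫_0^π cos(nx)cos(n'x) dx = 0; and by product-to-sum, ∫_0^π sin(nx)cos(n'x) dx = ½∫_0^π [sin((n+n')x) + sin((n−n')x)] dx, which is 0 when n+n' is even and 2n/(n²−n'²) when n+n' is odd (it need not vanish on (0, π)). For the constant mode: ∫_0^π 1 dx = π, ∫_0^π cos(nx) dx = 0, ∫_0^π sin(nx) dx = (1−(−1)^n)/n.
  u² squared terms: (4)²·∫1 dx = 16·π = 16*π;  (1)²·∫sin(x)² dx = 1·π/2 = π/2;  (1)²·∫sin(3x)² dx = 1·π/2 = π/2.
  u² cross terms: 2·(4)·(1)·∫1·sin(x) dx = 8·(2) = 16;  2·(4)·(1)·∫1·sin(3x) dx = 8·(2/3) = 16/3;  2·(1)·(1)·∫sin(x)·sin(3x) dx = 2·(0) = 0.
  So ∫_0^π u² dx = 16*π + π/2 + π/2 + 16 + 16/3 + 0 = 64/3 + 17*π.
  (u')² squared terms: (3)²·∫cos(3x)² dx = 9·π/2 = 9*π/2;  (1)²·∫cos(x)² dx = 1·π/2 = π/2.
  (u')² cross terms: 2·(3)·(1)·∫cos(3x)·cos(x) dx = 6·(0) = 0.
  So ∫_0^π (u')² dx = 9*π/2 + π/2 + 0 = 5*π.
||u||_{H^1}^2 = (64/3 + 17*π) + (5*π) = 64/3 + 22*π.


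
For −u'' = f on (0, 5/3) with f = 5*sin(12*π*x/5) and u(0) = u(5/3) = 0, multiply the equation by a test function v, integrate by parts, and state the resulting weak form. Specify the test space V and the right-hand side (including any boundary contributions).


V = H^1_0(0, 5/3) (so v(0) = v(5/3) = 0); weak form: ∫_0^5/3 u'v' dx = ∫_0^5/3 (5*sin(12*π*x/5)) v dx for all v ∈ V.

Multiply both sides by a test function v and integrate from 0 to 5/3:
  ∫_0^5/3 −u''(x) v(x) dx = ∫_0^5/3 f(x) v(x) dx.
Integrate the LHS by parts once:
  ∫_0^5/3 −u'' v dx = −[u'(x) v(x)]_0^5/3 + ∫_0^5/3 u'(x) v'(x) dx.
Thus ∫_0^5/3 u'(x) v'(x) dx = ∫_0^5/3 f(x) v(x) dx + [u'(x) v(x)]_0^5/3.
Choose V so that boundary terms are either known or forced to vanish.
u is Dirichlet: u(0) = u(5/3) = 0. Let V = H^1_0(0, 5/3); then v(0) = v(5/3) = 0, and [u' v]_0^5/3 = 0.
Weak formulation: find u (satisfying any essential BC) such that ∫_0^5/3 u'(x) v'(x) dx = ∫_0^5/3 f v dx for all v ∈ V.
Substituting f(x) = 5*sin(12*π*x/5), the right-hand side is ∫_0^5/3 (5*sin(12*π*x/5)) v dx.


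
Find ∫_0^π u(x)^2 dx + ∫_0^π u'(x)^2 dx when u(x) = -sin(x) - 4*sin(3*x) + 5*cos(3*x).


||u||_{H^1(0,π)}^2 = 206*π

u'(x) = -15*sin(3*x) - cos(x) - 12*cos(3*x).
Expand u² and (u')² and integrate term by term on (0, π), using: for integers n ≥ 1, ∫_0^π sin²(nx) dx = ∫_0^π cos²(nx) dx = π/2; for n ≠ n', ∫_0^π sin(nx)sin(n'x) dx = ∫_0^π cos(nx)cos(n'x) dx = 0; and by product-to-sum, ∫_0^π sin(nx)cos(n'x) dx = ½∫_0^π [sin((n+n')x) + sin((n−n')x)] dx, which is 0 when n+n' is even and 2n/(n²−n'²) when n+n' is odd (it need not vanish on (0, π)).
  u² squared terms: (-1)²·∫sin(x)² dx = 1·π/2 = π/2;  (-4)²·∫sin(3x)² dx = 16·π/2 = 8*π;  (5)²·∫cos(3x)² dx = 25·π/2 = 25*π/2.
  u² cross terms: 2·(-1)·(-4)·∫sin(x)·sin(3x) dx = 8·(0) = 0;  2·(-1)·(5)·∫sin(x)·cos(3x) dx = -10·(0) = 0;  2·(-4)·(5)·∫sin(3x)·cos(3x) dx = -40·(0) = 0.
  So ∫_0^π u² dx = π/2 + 8*π + 25*π/2 + 0 + 0 + 0 = 21*π.
  (u')² squared terms: (-1)²·∫cos(x)² dx = 1·π/2 = π/2;  (-15)²·∫sin(3x)² dx = 225·π/2 = 225*π/2;  (-12)²·∫cos(3x)² dx = 144·π/2 = 72*π.
  (u')² cross terms: 2·(-1)·(-15)·∫cos(x)·sin(3x) dx = 30·(0) = 0;  2·(-1)·(-12)·∫cos(x)·cos(3x) dx = 24·(0) = 0;  2·(-15)·(-12)·∫sin(3x)·cos(3x) dx = 360·(0) = 0.
  So ∫_0^π (u')² dx = π/2 + 225*π/2 + 72*π + 0 + 0 + 0 = 185*π.
||u||_{H^1}^2 = (21*π) + (185*π) = 206*π.


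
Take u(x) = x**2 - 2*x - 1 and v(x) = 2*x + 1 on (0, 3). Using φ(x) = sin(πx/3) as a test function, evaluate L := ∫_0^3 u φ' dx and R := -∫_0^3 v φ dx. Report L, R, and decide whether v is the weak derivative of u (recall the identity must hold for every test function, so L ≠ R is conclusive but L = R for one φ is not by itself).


LHS = -6/π, RHS = -24/π. No, v is not the weak derivative of u.

u(x) = x**2 - 2*x - 1, classical derivative u'(x) = 2*x - 2.
φ(x) = sin(πx/3), so φ'(x) = π*cos(π*x/3)/3.
Note φ(0) = φ(3) = 0, so the boundary term u·φ vanishes.
LHS = ∫_0^3 u(x) φ'(x) dx = ∫_0^3 (π*x^2*cos(π*x/3)/3 - 2*π*x*cos(π*x/3)/3 - π*cos(π*x/3)/3) dx. Term by term:
  ∫_0^3 -π*cos(π*x/3)/3 dx = 0;  ∫_0^3 -2*π*x*cos(π*x/3)/3 dx = 12/π;  ∫_0^3 π*x^2*cos(π*x/3)/3 dx = -18/π.
Sum: 0 + 12/π − 18/π = -6/π.
So LHS = -6/π.
∫_0^3 v(x) φ(x) dx = ∫_0^3 (2*x*sin(π*x/3) + sin(π*x/3)) dx. Term by term:
  ∫_0^3 2*x*sin(π*x/3) dx = 18/π;  ∫_0^3 sin(π*x/3) dx = 6/π.
Sum: 18/π + 6/π = 24/π.
So RHS = -∫_0^3 v(x) φ(x) dx = -24/π.
LHS − RHS = 18/π ≠ 0, so the identity fails.
(For a valid weak derivative the identity must hold for EVERY test function, in particular this one. The failure shows v is NOT the weak derivative of u.)
Correct weak derivative would be u'(x) = 2*x - 2.


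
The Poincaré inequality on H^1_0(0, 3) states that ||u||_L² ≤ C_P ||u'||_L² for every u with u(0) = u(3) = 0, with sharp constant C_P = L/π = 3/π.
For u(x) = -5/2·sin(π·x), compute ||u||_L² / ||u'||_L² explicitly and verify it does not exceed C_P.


||u||_L² / ||u'||_L² = 1/π < C_P = 3/π.

u(x) = -5/2·sin(π·x), so u'(x) = -5*π*cos(π*x)/2.
Writing u(x) = A·sin(kπx/L) with A = -5/2 and k = 3, use ∫_0^L sin²(kπx/L) dx = L/2 and ∫_0^L cos²(kπx/L) dx = L/2.
u² = 25/4·sin²(π·x) and (u')² = 25*π^2/4·cos²(π·x), and each of sin², cos² integrates to L/2 = 3/2 over (0, 3).
∫_0^3 u² dx = 75/8, so ||u||_L² = 5*sqrt(6)/4.
∫_0^3 (u')² dx = 75*π^2/8, so ||u'||_L² = 5*sqrt(6)*π/4.
Ratio ||u||_L² / ||u'||_L² = 1/π.
Sharp Poincaré constant on H^1_0(0, 3) is C_P = L/π = 3/π, achieved by sin(π/3·x).
This is the k = 3 harmonic; the ratio L/(kπ) is strictly less than C_P = L/π, consistent with the sharp inequality ||u||_L² ≤ C_P ||u'||_L².


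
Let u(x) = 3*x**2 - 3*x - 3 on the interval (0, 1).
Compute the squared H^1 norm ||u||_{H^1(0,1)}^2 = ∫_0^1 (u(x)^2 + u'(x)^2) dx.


||u||_{H^1}^2 = 153/10

The H^1 norm (squared) on an interval (0, L) is
  ||u||_{H^1}^2 = ∫_0^L u(x)^2 dx + ∫_0^L u'(x)^2 dx.
Compute u'(x) = 6*x - 3.
Then u(x)^2 = 9*x**4 - 18*x**3 - 9*x**2 + 18*x + 9 and u'(x)^2 = 36*x**2 - 36*x + 9.
Integrate each monomial from 0 to 1 using ∫_0^1 c·x^n dx = c·1^(n+1)/(n+1):
  ∫_0^1 u(x)^2 dx = ∫_0^1 (9*x^4 - 18*x^3 - 9*x^2 + 18*x + 9) dx. Term by term:
    ∫_0^1 9*x^4 dx = 9/5;  ∫_0^1 -18*x^3 dx = -9/2;  ∫_0^1 -9*x^2 dx = -3;
    ∫_0^1 18*x dx = 9;  ∫_0^1 9 dx = 9.
  Sum: 9/5 − 9/2 − 3 + 9 + 9 = 123/10.
  ∫_0^1 u'(x)^2 dx = ∫_0^1 (36*x^2 - 36*x + 9) dx. Term by term:
    ∫_0^1 36*x^2 dx = 12;  ∫_0^1 -36*x dx = -18;  ∫_0^1 9 dx = 9.
  Sum: 12 − 18 + 9 = 3.
Adding: ||u||_{H^1}^2 = 123/10 + 3 = 153/10.


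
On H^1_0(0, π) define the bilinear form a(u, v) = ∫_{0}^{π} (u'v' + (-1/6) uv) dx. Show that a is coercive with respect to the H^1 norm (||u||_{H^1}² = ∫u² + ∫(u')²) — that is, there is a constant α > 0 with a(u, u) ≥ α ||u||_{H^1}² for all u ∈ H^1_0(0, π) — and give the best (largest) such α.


α = 5/12

Coercivity of a(·,·) on H^1_0(0, π) means a(u, u) ≥ α ||u||_{H^1}² for every u ∈ H^1_0.
The interval has length L = π, and Poincaré/coercivity depend only on L. Here a(u, u) = ∫(u')² + (-1/6)·∫u².
Here c = -1/6 < 0 with |c| < (π/L)² = 1, so coercivity still holds. The condition a(u,u) ≥ α||u||_{H^1}² reads (1−α)∫(u')² ≥ (α−c)∫u². Any admissible α is ≤ 1 (rapidly oscillating u have ∫u²/∫(u')² → 0), and α = 1 would force 0 ≥ (1−c)∫u², impossible since c < 1; so 1−α > 0. By the sharp Poincaré inequality on H^1_0 of an interval of length L, ∫(u')² ≥ (π/L)²∫u² with equality for the first sine mode sin(π(x−x₀)/L) (x₀ the left endpoint), so the inequality holds for all u iff (1−α)(π/L)² ≥ α − c, i.e. α ≤ ((π/L)² + c)/((π/L)² + 1) = (1 + c(L/π)²)/(1 + (L/π)²). (Direct route, valid since c ≤ 0: Poincaré gives c∫u² ≥ c(L/π)²∫(u')², so a(u,u) ≥ (1 + c(L/π)²)∫(u')², while ||u||_{H^1}² ≤ (1 + (L/π)²)∫(u')²; dividing yields the same α.) With (π/L)² = 1 and c = -1/6, the largest admissible constant is α = ((π/L)² + c)/((π/L)² + 1).
Simplifying, α = 5/12.


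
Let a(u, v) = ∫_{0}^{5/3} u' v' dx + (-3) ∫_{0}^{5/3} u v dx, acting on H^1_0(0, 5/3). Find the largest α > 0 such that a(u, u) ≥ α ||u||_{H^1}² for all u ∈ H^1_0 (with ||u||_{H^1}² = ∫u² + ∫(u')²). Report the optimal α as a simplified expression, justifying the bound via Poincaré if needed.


α = 3*(-25 + 3*π^2)/(25 + 9*π^2)

Coercivity of a(·,·) on H^1_0(0, 5/3) means a(u, u) ≥ α ||u||_{H^1}² for every u ∈ H^1_0.
The interval has length L = 5/3, and Poincaré/coercivity depend only on L. Here a(u, u) = ∫(u')² + (-3)·∫u².
Here c = -3 < 0 with |c| < (π/L)² = 9*π^2/25, so coercivity still holds. The condition a(u,u) ≥ α||u||_{H^1}² reads (1−α)∫(u')² ≥ (α−c)∫u². Any admissible α is ≤ 1 (rapidly oscillating u have ∫u²/∫(u')² → 0), and α = 1 would force 0 ≥ (1−c)∫u², impossible since c < 1; so 1−α > 0. By the sharp Poincaré inequality on H^1_0 of an interval of length L, ∫(u')² ≥ (π/L)²∫u² with equality for the first sine mode sin(π(x−x₀)/L) (x₀ the left endpoint), so the inequality holds for all u iff (1−α)(π/L)² ≥ α − c, i.e. α ≤ ((π/L)² + c)/((π/L)² + 1) = (1 + c(L/π)²)/(1 + (L/π)²). (Direct route, valid since c ≤ 0: Poincaré gives c∫u² ≥ c(L/π)²∫(u')², so a(u,u) ≥ (1 + c(L/π)²)∫(u')², while ||u||_{H^1}² ≤ (1 + (L/π)²)∫(u')²; dividing yields the same α.) With (π/L)² = 9*π^2/25 and c = -3, the largest admissible constant is α = ((π/L)² + c)/((π/L)² + 1).
Simplifying, α = 3*(-25 + 3*π^2)/(25 + 9*π^2).


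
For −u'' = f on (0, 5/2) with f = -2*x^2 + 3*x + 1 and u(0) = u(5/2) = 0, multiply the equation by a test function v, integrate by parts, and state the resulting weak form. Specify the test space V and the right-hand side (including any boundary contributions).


V = H^1_0(0, 5/2) (so v(0) = v(5/2) = 0); weak form: ∫_0^5/2 u'v' dx = ∫_0^5/2 (-2*x^2 + 3*x + 1) v dx for all v ∈ V.

Multiply both sides by a test function v and integrate from 0 to 5/2:
  ∫_0^5/2 −u''(x) v(x) dx = ∫_0^5/2 f(x) v(x) dx.
Integrate the LHS by parts once:
  ∫_0^5/2 −u'' v dx = −[u'(x) v(x)]_0^5/2 + ∫_0^5/2 u'(x) v'(x) dx.
Thus ∫_0^5/2 u'(x) v'(x) dx = ∫_0^5/2 f(x) v(x) dx + [u'(x) v(x)]_0^5/2.
Choose V so that boundary terms are either known or forced to vanish.
u is Dirichlet: u(0) = u(5/2) = 0. Let V = H^1_0(0, 5/2); then v(0) = v(5/2) = 0, and [u' v]_0^5/2 = 0.
Weak formulation: find u (satisfying any essential BC) such that ∫_0^5/2 u'(x) v'(x) dx = ∫_0^5/2 f v dx for all v ∈ V.
Substituting f(x) = -2*x^2 + 3*x + 1, the right-hand side is ∫_0^5/2 (-2*x^2 + 3*x + 1) v dx.


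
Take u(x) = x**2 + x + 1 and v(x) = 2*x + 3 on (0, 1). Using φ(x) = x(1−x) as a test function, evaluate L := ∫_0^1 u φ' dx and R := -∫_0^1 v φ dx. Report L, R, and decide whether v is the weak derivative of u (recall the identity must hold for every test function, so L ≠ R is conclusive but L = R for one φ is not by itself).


LHS = -1/3, RHS = -2/3. No, v is not the weak derivative of u.

u(x) = x**2 + x + 1, classical derivative u'(x) = 2*x + 1.
φ(x) = x(1−x), so φ'(x) = 1 - 2*x.
Note φ(0) = φ(1) = 0, so the boundary term u·φ vanishes.
LHS = ∫_0^1 u(x) φ'(x) dx = ∫_0^1 (-2*x^3 - x^2 - x + 1) dx. Term by term:
  ∫_0^1 -2*x^3 dx = -1/2;  ∫_0^1 -x^2 dx = -1/3;  ∫_0^1 -x dx = -1/2;
  ∫_0^1 1 dx = 1.
Sum: -1/2 − 1/3 − 1/2 + 1 = -1/3.
So LHS = -1/3.
∫_0^1 v(x) φ(x) dx = ∫_0^1 (-2*x^3 - x^2 + 3*x) dx. Term by term:
  ∫_0^1 -2*x^3 dx = -1/2;  ∫_0^1 -x^2 dx = -1/3;  ∫_0^1 3*x dx = 3/2.
Sum: -1/2 − 1/3 + 3/2 = 2/3.
So RHS = -∫_0^1 v(x) φ(x) dx = -2/3.
LHS − RHS = 1/3 ≠ 0, so the identity fails.
(For a valid weak derivative the identity must hold for EVERY test function, in particular this one. The failure shows v is NOT the weak derivative of u.)
Correct weak derivative would be u'(x) = 2*x + 1.


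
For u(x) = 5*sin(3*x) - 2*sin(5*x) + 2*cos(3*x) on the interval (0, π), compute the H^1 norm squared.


||u||_{H^1(0,π)}^2 = 197*π

u'(x) = -6*sin(3*x) + 15*cos(3*x) - 10*cos(5*x).
Expand u² and (u')² and integrate term by term on (0, π), using: for integers n ≥ 1, ∫_0^π sin²(nx) dx = ∫_0^π cos²(nx) dx = π/2; for n ≠ n', ∫_0^π sin(nx)sin(n'x) dx = ∫_0^π cos(nx)cos(n'x) dx = 0; and by product-to-sum, ∫_0^π sin(nx)cos(n'x) dx = ½∫_0^π [sin((n+n')x) + sin((n−n')x)] dx, which is 0 when n+n' is even and 2n/(n²−n'²) when n+n' is odd (it need not vanish on (0, π)).
  u² squared terms: (-2)²·∫sin(5x)² dx = 4·π/2 = 2*π;  (2)²·∫cos(3x)² dx = 4·π/2 = 2*π;  (5)²·∫sin(3x)² dx = 25·π/2 = 25*π/2.
  u² cross terms: 2·(-2)·(2)·∫sin(5x)·cos(3x) dx = -8·(0) = 0;  2·(-2)·(5)·∫sin(5x)·sin(3x) dx = -20·(0) = 0;  2·(2)·(5)·∫cos(3x)·sin(3x) dx = 20·(0) = 0.
  So ∫_0^π u² dx = 2*π + 2*π + 25*π/2 + 0 + 0 + 0 = 33*π/2.
  (u')² squared terms: (-10)²·∫cos(5x)² dx = 100·π/2 = 50*π;  (-6)²·∫sin(3x)² dx = 36·π/2 = 18*π;  (15)²·∫cos(3x)² dx = 225·π/2 = 225*π/2.
  (u')² cross terms: 2·(-10)·(-6)·∫cos(5x)·sin(3x) dx = 120·(0) = 0;  2·(-10)·(15)·∫cos(5x)·cos(3x) dx = -300·(0) = 0;  2·(-6)·(15)·∫sin(3x)·cos(3x) dx = -180·(0) = 0.
  So ∫_0^π (u')² dx = 50*π + 18*π + 225*π/2 + 0 + 0 + 0 = 361*π/2.
||u||_{H^1}^2 = (33*π/2) + (361*π/2) = 197*π.


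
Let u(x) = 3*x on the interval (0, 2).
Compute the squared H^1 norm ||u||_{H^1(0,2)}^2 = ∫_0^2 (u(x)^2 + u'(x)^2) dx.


||u||_{H^1}^2 = 42

The H^1 norm (squared) on an interval (0, L) is
  ||u||_{H^1}^2 = ∫_0^L u(x)^2 dx + ∫_0^L u'(x)^2 dx.
Compute u'(x) = 3.
Then u(x)^2 = 9*x**2 and u'(x)^2 = 9.
Integrate each monomial from 0 to 2 using ∫_0^2 c·x^n dx = c·2^(n+1)/(n+1):
  ∫_0^2 u(x)^2 dx = ∫_0^2 (9*x^2) dx. Term by term:
    ∫_0^2 9*x^2 dx = 24.
  ∫_0^2 u'(x)^2 dx = ∫_0^2 (9) dx. Term by term:
    ∫_0^2 9 dx = 18.
Adding: ||u||_{H^1}^2 = 24 + 18 = 42.


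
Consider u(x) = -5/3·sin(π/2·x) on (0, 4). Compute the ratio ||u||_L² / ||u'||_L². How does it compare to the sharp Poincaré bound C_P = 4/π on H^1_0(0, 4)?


||u||_L² / ||u'||_L² = 2/π < C_P = 4/π.

u(x) = -5/3·sin(π/2·x), so u'(x) = -5*π*cos(π*x/2)/6.
Writing u(x) = A·sin(kπx/L) with A = -5/3 and k = 2, use ∫_0^L sin²(kπx/L) dx = L/2 and ∫_0^L cos²(kπx/L) dx = L/2.
u² = 25/9·sin²(π/2·x) and (u')² = 25*π^2/36·cos²(π/2·x), and each of sin², cos² integrates to L/2 = 2 over (0, 4).
∫_0^4 u² dx = 50/9, so ||u||_L² = 5*sqrt(2)/3.
∫_0^4 (u')² dx = 25*π^2/18, so ||u'||_L² = 5*sqrt(2)*π/6.
Ratio ||u||_L² / ||u'||_L² = 2/π.
Sharp Poincaré constant on H^1_0(0, 4) is C_P = L/π = 4/π, achieved by sin(π/4·x).
This is the k = 2 harmonic; the ratio L/(kπ) is strictly less than C_P = L/π, consistent with the sharp inequality ||u||_L² ≤ C_P ||u'||_L².


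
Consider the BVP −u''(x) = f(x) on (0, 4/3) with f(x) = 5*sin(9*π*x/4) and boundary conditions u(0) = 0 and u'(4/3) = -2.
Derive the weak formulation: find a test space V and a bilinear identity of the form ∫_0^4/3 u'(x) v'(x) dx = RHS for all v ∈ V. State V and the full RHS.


V = {v ∈ H^1(0, 4/3) : v(0) = 0} (test functions vanish at x = 0 where u is specified); weak form: ∫_0^4/3 u'v' dx = ∫_0^4/3 (5*sin(9*π*x/4)) v dx − 2·v(4/3) for all v ∈ V.

Multiply both sides by a test function v and integrate from 0 to 4/3:
  ∫_0^4/3 −u''(x) v(x) dx = ∫_0^4/3 f(x) v(x) dx.
Integrate the LHS by parts once:
  ∫_0^4/3 −u'' v dx = −[u'(x) v(x)]_0^4/3 + ∫_0^4/3 u'(x) v'(x) dx.
Thus ∫_0^4/3 u'(x) v'(x) dx = ∫_0^4/3 f(x) v(x) dx + [u'(x) v(x)]_0^4/3.
Choose V so that boundary terms are either known or forced to vanish.
Mixed BC: u(0) = 0 (Dirichlet) and u'(4/3) = -2 (Neumann). Define V = {v ∈ H^1(0, 4/3) : v(0) = 0}. Then [u' v]_0^4/3 = u'(4/3)·v(4/3) − u'(0)·0 = − 2·v(4/3).
Weak formulation: find u (satisfying any essential BC) such that ∫_0^4/3 u'(x) v'(x) dx = ∫_0^4/3 f v dx − 2·v(4/3) for all v ∈ V (Dirichlet at 0 absorbed into V; Neumann datum at x = 4/3 contributes the boundary term).
Substituting f(x) = 5*sin(9*π*x/4), the right-hand side is ∫_0^4/3 (5*sin(9*π*x/4)) v dx − 2·v(4/3).


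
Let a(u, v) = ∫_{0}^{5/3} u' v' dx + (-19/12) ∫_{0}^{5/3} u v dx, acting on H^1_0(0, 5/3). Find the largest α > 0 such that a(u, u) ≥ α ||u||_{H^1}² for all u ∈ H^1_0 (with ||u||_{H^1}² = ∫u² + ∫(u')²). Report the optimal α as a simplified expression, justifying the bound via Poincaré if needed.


α = (-475 + 108*π^2)/(12*(25 + 9*π^2))

Coercivity of a(·,·) on H^1_0(0, 5/3) means a(u, u) ≥ α ||u||_{H^1}² for every u ∈ H^1_0.
The interval has length L = 5/3, and Poincaré/coercivity depend only on L. Here a(u, u) = ∫(u')² + (-19/12)·∫u².
Here c = -19/12 < 0 with |c| < (π/L)² = 9*π^2/25, so coercivity still holds. The condition a(u,u) ≥ α||u||_{H^1}² reads (1−α)∫(u')² ≥ (α−c)∫u². Any admissible α is ≤ 1 (rapidly oscillating u have ∫u²/∫(u')² → 0), and α = 1 would force 0 ≥ (1−c)∫u², impossible since c < 1; so 1−α > 0. By the sharp Poincaré inequality on H^1_0 of an interval of length L, ∫(u')² ≥ (π/L)²∫u² with equality for the first sine mode sin(π(x−x₀)/L) (x₀ the left endpoint), so the inequality holds for all u iff (1−α)(π/L)² ≥ α − c, i.e. α ≤ ((π/L)² + c)/((π/L)² + 1) = (1 + c(L/π)²)/(1 + (L/π)²). (Direct route, valid since c ≤ 0: Poincaré gives c∫u² ≥ c(L/π)²∫(u')², so a(u,u) ≥ (1 + c(L/π)²)∫(u')², while ||u||_{H^1}² ≤ (1 + (L/π)²)∫(u')²; dividing yields the same α.) With (π/L)² = 9*π^2/25 and c = -19/12, the largest admissible constant is α = ((π/L)² + c)/((π/L)² + 1).
Simplifying, α = (-475 + 108*π^2)/(12*(25 + 9*π^2)).


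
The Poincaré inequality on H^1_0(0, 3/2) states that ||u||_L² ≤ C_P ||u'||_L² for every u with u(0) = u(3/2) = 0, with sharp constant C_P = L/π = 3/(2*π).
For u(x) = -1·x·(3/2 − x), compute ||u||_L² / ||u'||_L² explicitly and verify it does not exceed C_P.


||u||_L² / ||u'||_L² = 3*sqrt(10)/20 < C_P = 3/(2*π).

u(x) = -1·x·(3/2 − x), so u'(x) = 2*x - 3/2.
u(x) = -1·x·(3/2 − x) vanishes at x = 0 and x = 3/2, so u ∈ H^1_0(0, 3/2). Differentiate via the product rule and integrate the resulting polynomials term by term.
  ∫_0^3/2 u² dx = ∫_0^3/2 (x^4 - 3*x^3 + 9*x^2/4) dx. Term by term:
    ∫_0^3/2 x^4 dx = 243/160;  ∫_0^3/2 -3*x^3 dx = -243/64;  ∫_0^3/2 9*x^2/4 dx = 81/32.
  Sum: 243/160 − 243/64 + 81/32 = 81/320.
  ∫_0^3/2 (u')² dx = ∫_0^3/2 (4*x^2 - 6*x + 9/4) dx. Term by term:
    ∫_0^3/2 4*x^2 dx = 9/2;  ∫_0^3/2 -6*x dx = -27/4;  ∫_0^3/2 9/4 dx = 27/8.
  Sum: 9/2 − 27/4 + 27/8 = 9/8.
∫_0^3/2 u² dx = 81/320, so ||u||_L² = 9*sqrt(5)/40.
∫_0^3/2 (u')² dx = 9/8, so ||u'||_L² = 3*sqrt(2)/4.
Ratio ||u||_L² / ||u'||_L² = 3*sqrt(10)/20.
Sharp Poincaré constant on H^1_0(0, 3/2) is C_P = L/π = 3/(2*π), achieved by sin(2*π/3·x).
A polynomial bump cannot attain the sharp Poincaré constant (only the first sine eigenfunction does), so the ratio is strictly less than C_P, consistent with ||u||_L² ≤ C_P ||u'||_L².


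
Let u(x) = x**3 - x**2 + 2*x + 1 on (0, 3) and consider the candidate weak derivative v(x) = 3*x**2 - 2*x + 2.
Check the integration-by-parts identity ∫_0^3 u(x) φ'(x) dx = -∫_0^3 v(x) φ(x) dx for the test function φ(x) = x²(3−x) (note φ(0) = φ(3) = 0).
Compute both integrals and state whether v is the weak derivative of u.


LHS = -621/10, RHS = -621/10. Yes, v = u' weakly.

u(x) = x**3 - x**2 + 2*x + 1, classical derivative u'(x) = 3*x**2 - 2*x + 2.
φ(x) = x²(3−x), so φ'(x) = 3*x*(2 - x).
Note φ(0) = φ(3) = 0, so the boundary term u·φ vanishes.
LHS = ∫_0^3 u(x) φ'(x) dx = ∫_0^3 (-3*x^5 + 9*x^4 - 12*x^3 + 9*x^2 + 6*x) dx. Term by term:
  ∫_0^3 -3*x^5 dx = -729/2;  ∫_0^3 9*x^4 dx = 2187/5;  ∫_0^3 -12*x^3 dx = -243;
  ∫_0^3 9*x^2 dx = 81;  ∫_0^3 6*x dx = 27.
Sum: -729/2 + 2187/5 − 243 + 81 + 27 = -621/10.
So LHS = -621/10.
∫_0^3 v(x) φ(x) dx = ∫_0^3 (-3*x^5 + 11*x^4 - 8*x^3 + 6*x^2) dx. Term by term:
  ∫_0^3 -3*x^5 dx = -729/2;  ∫_0^3 11*x^4 dx = 2673/5;  ∫_0^3 -8*x^3 dx = -162;
  ∫_0^3 6*x^2 dx = 54.
Sum: -729/2 + 2673/5 − 162 + 54 = 621/10.
So RHS = -∫_0^3 v(x) φ(x) dx = -621/10.
LHS = RHS, so the identity holds for this test φ.
Moreover u is smooth here and v(x) = u'(x) = 3*x**2 - 2*x + 2 pointwise, so the identity holds for every test function. Hence v is the weak derivative of u.


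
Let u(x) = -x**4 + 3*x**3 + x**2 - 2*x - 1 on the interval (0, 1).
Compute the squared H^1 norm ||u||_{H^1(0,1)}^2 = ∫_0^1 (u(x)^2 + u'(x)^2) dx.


||u||_{H^1}^2 = 8837/1260

The H^1 norm (squared) on an interval (0, L) is
  ||u||_{H^1}^2 = ∫_0^L u(x)^2 dx + ∫_0^L u'(x)^2 dx.
Compute u'(x) = -4*x**3 + 9*x**2 + 2*x - 2.
Then u(x)^2 = x**8 - 6*x**7 + 7*x**6 + 10*x**5 - 9*x**4 - 10*x**3 + 2*x**2 + 4*x + 1 and u'(x)^2 = 16*x**6 - 72*x**5 + 65*x**4 + 52*x**3 - 32*x**2 - 8*x + 4.
Integrate each monomial from 0 to 1 using ∫_0^1 c·x^n dx = c·1^(n+1)/(n+1):
  ∫_0^1 u(x)^2 dx = ∫_0^1 (x^8 - 6*x^7 + 7*x^6 + 10*x^5 - 9*x^4 - 10*x^3 + 2*x^2 + 4*x + 1) dx. Term by term:
    ∫_0^1 x^8 dx = 1/9;  ∫_0^1 -6*x^7 dx = -3/4;  ∫_0^1 7*x^6 dx = 1;
    ∫_0^1 10*x^5 dx = 5/3;  ∫_0^1 -9*x^4 dx = -9/5;  ∫_0^1 -10*x^3 dx = -5/2;
    ∫_0^1 2*x^2 dx = 2/3;  ∫_0^1 4*x dx = 2;  ∫_0^1 1 dx = 1.
  Sum: 1/9 − 3/4 + 1 + 5/3 − 9/5 − 5/2 + 2/3 + 2 + 1 = 251/180.
  ∫_0^1 u'(x)^2 dx = ∫_0^1 (16*x^6 - 72*x^5 + 65*x^4 + 52*x^3 - 32*x^2 - 8*x + 4) dx. Term by term:
    ∫_0^1 16*x^6 dx = 16/7;  ∫_0^1 -72*x^5 dx = -12;  ∫_0^1 65*x^4 dx = 13;
    ∫_0^1 52*x^3 dx = 13;  ∫_0^1 -32*x^2 dx = -32/3;  ∫_0^1 -8*x dx = -4;
    ∫_0^1 4 dx = 4.
  Sum: 16/7 − 12 + 13 + 13 − 32/3 − 4 + 4 = 118/21.
Adding: ||u||_{H^1}^2 = 251/180 + 118/21 = 8837/1260.


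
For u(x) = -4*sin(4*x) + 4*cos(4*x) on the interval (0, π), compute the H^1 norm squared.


||u||_{H^1(0,π)}^2 = 272*π

u'(x) = -16*sin(4*x) - 16*cos(4*x).
Expand u² and (u')² and integrate term by term on (0, π), using: for integers n ≥ 1, ∫_0^π sin²(nx) dx = ∫_0^π cos²(nx) dx = π/2; for n ≠ n', ∫_0^π sin(nx)sin(n'x) dx = ∫_0^π cos(nx)cos(n'x) dx = 0; and by product-to-sum, ∫_0^π sin(nx)cos(n'x) dx = ½∫_0^π [sin((n+n')x) + sin((n−n')x)] dx, which is 0 when n+n' is even and 2n/(n²−n'²) when n+n' is odd (it need not vanish on (0, π)).
  u² squared terms: (-4)²·∫sin(4x)² dx = 16·π/2 = 8*π;  (4)²·∫cos(4x)² dx = 16·π/2 = 8*π.
  u² cross terms: 2·(-4)·(4)·∫sin(4x)·cos(4x) dx = -32·(0) = 0.
  So ∫_0^π u² dx = 8*π + 8*π + 0 = 16*π.
  (u')² squared terms: (-16)²·∫cos(4x)² dx = 256·π/2 = 128*π;  (-16)²·∫sin(4x)² dx = 256·π/2 = 128*π.
  (u')² cross terms: 2·(-16)·(-16)·∫cos(4x)·sin(4x) dx = 512·(0) = 0.
  So ∫_0^π (u')² dx = 128*π + 128*π + 0 = 256*π.
||u||_{H^1}^2 = (16*π) + (256*π) = 272*π.


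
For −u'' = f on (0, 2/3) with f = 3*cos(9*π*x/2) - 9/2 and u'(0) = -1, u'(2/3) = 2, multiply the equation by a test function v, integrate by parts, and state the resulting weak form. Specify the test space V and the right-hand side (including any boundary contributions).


V = H^1(0, 2/3) (v unrestricted at boundary; u is determined up to an additive constant); weak form: ∫_0^2/3 u'v' dx = ∫_0^2/3 (3*cos(9*π*x/2) - 9/2) v dx + 2·v(2/3) + v(0) for all v ∈ V.

Multiply both sides by a test function v and integrate from 0 to 2/3:
  ∫_0^2/3 −u''(x) v(x) dx = ∫_0^2/3 f(x) v(x) dx.
Integrate the LHS by parts once:
  ∫_0^2/3 −u'' v dx = −[u'(x) v(x)]_0^2/3 + ∫_0^2/3 u'(x) v'(x) dx.
Thus ∫_0^2/3 u'(x) v'(x) dx = ∫_0^2/3 f(x) v(x) dx + [u'(x) v(x)]_0^2/3.
Choose V so that boundary terms are either known or forced to vanish.
u has inhomogeneous Neumann u'(0) = -1, u'(2/3) = 2. [u' v]_0^2/3 = (2)·v(2/3) − (-1)·v(0) = 2·v(2/3) + v(0). Take V = H^1(0, 2/3); boundary term becomes part of RHS.
Weak formulation: find u (satisfying any essential BC) such that ∫_0^2/3 u'(x) v'(x) dx = ∫_0^2/3 f v dx + 2·v(2/3) + v(0) for all v ∈ V (Neumann data are natural BCs: they enter the RHS as boundary terms).
Substituting f(x) = 3*cos(9*π*x/2) - 9/2, the right-hand side is ∫_0^2/3 (3*cos(9*π*x/2) - 9/2) v dx + 2·v(2/3) + v(0).
Compatibility check (pure Neumann): taking v ≡ 1 ∈ V gives 0 = ∫_0^2/3 f dx + (2) − (-1), i.e. ∫_0^2/3 f dx must equal u'(0) − u'(2/3) = -3. Indeed ∫_0^2/3 (3*cos(9*π*x/2) - 9/2) dx = -3, so the data are compatible. The solution is then unique only up to an additive constant (fix it e.g. by requiring ∫_0^2/3 u dx = 0).


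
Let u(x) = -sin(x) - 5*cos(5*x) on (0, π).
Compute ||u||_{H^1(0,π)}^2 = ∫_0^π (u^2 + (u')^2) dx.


||u||_{H^1(0,π)}^2 = 326*π

u'(x) = 25*sin(5*x) - cos(x).
Expand u² and (u')² and integrate term by term on (0, π), using: for integers n ≥ 1, ∫_0^π sin²(nx) dx = ∫_0^π cos²(nx) dx = π/2; for n ≠ n', ∫_0^π sin(nx)sin(n'x) dx = ∫_0^π cos(nx)cos(n'x) dx = 0; and by product-to-sum, ∫_0^π sin(nx)cos(n'x) dx = ½∫_0^π [sin((n+n')x) + sin((n−n')x)] dx, which is 0 when n+n' is even and 2n/(n²−n'²) when n+n' is odd (it need not vanish on (0, π)).
  u² squared terms: (-1)²·∫sin(x)² dx = 1·π/2 = π/2;  (-5)²·∫cos(5x)² dx = 25·π/2 = 25*π/2.
  u² cross terms: 2·(-1)·(-5)·∫sin(x)·cos(5x) dx = 10·(0) = 0.
  So ∫_0^π u² dx = π/2 + 25*π/2 + 0 = 13*π.
  (u')² squared terms: (-1)²·∫cos(x)² dx = 1·π/2 = π/2;  (25)²·∫sin(5x)² dx = 625·π/2 = 625*π/2.
  (u')² cross terms: 2·(-1)·(25)·∫cos(x)·sin(5x) dx = -50·(0) = 0.
  So ∫_0^π (u')² dx = π/2 + 625*π/2 + 0 = 313*π.
||u||_{H^1}^2 = (13*π) + (313*π) = 326*π.


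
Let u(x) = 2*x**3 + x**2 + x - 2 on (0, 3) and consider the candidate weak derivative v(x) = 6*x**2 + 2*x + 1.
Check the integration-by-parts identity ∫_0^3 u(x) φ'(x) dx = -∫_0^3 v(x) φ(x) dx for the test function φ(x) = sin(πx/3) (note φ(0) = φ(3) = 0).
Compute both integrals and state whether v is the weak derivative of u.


LHS = -186/π + 648/π^3, RHS = -186/π + 648/π^3. Yes, v = u' weakly.

u(x) = 2*x**3 + x**2 + x - 2, classical derivative u'(x) = 6*x**2 + 2*x + 1.
φ(x) = sin(πx/3), so φ'(x) = π*cos(π*x/3)/3.
Note φ(0) = φ(3) = 0, so the boundary term u·φ vanishes.
LHS = ∫_0^3 u(x) φ'(x) dx = ∫_0^3 (2*π*x^3*cos(π*x/3)/3 + π*x^2*cos(π*x/3)/3 + π*x*cos(π*x/3)/3 - 2*π*cos(π*x/3)/3) dx. Term by term:
  ∫_0^3 -2*π*cos(π*x/3)/3 dx = 0;  ∫_0^3 π*x*cos(π*x/3)/3 dx = -6/π;  ∫_0^3 π*x^2*cos(π*x/3)/3 dx = -18/π;
  ∫_0^3 2*π*x^3*cos(π*x/3)/3 dx = -162/π + 648/π^3.
Sum: 0 − 6/π − 18/π + -162/π + 648/π^3 = -186/π + 648/π^3.
So LHS = -186/π + 648/π^3.
∫_0^3 v(x) φ(x) dx = ∫_0^3 (6*x^2*sin(π*x/3) + 2*x*sin(π*x/3) + sin(π*x/3)) dx. Term by term:
  ∫_0^3 2*x*sin(π*x/3) dx = 18/π;  ∫_0^3 6*x^2*sin(π*x/3) dx = -648/π^3 + 162/π;  ∫_0^3 sin(π*x/3) dx = 6/π.
Sum: 18/π + -648/π^3 + 162/π + 6/π = -648/π^3 + 186/π.
So RHS = -∫_0^3 v(x) φ(x) dx = -186/π + 648/π^3.
LHS = RHS, so the identity holds for this test φ.
Moreover u is smooth here and v(x) = u'(x) = 6*x**2 + 2*x + 1 pointwise, so the identity holds for every test function. Hence v is the weak derivative of u.


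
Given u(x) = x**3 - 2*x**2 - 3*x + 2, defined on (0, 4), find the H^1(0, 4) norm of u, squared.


||u||_{H^1}^2 = 23036/35

The H^1 norm (squared) on an interval (0, L) is
  ||u||_{H^1}^2 = ∫_0^L u(x)^2 dx + ∫_0^L u'(x)^2 dx.
Compute u'(x) = 3*x**2 - 4*x - 3.
Then u(x)^2 = x**6 - 4*x**5 - 2*x**4 + 16*x**3 + x**2 - 12*x + 4 and u'(x)^2 = 9*x**4 - 24*x**3 - 2*x**2 + 24*x + 9.
Integrate each monomial from 0 to 4 using ∫_0^4 c·x^n dx = c·4^(n+1)/(n+1):
  ∫_0^4 u(x)^2 dx = ∫_0^4 (x^6 - 4*x^5 - 2*x^4 + 16*x^3 + x^2 - 12*x + 4) dx. Term by term:
    ∫_0^4 x^6 dx = 16384/7;  ∫_0^4 -4*x^5 dx = -8192/3;  ∫_0^4 -2*x^4 dx = -2048/5;
    ∫_0^4 16*x^3 dx = 1024;  ∫_0^4 x^2 dx = 64/3;  ∫_0^4 -12*x dx = -96;
    ∫_0^4 4 dx = 16.
  Sum: 16384/7 − 8192/3 − 2048/5 + 1024 + 64/3 − 96 + 16 = 17392/105.
  ∫_0^4 u'(x)^2 dx = ∫_0^4 (9*x^4 - 24*x^3 - 2*x^2 + 24*x + 9) dx. Term by term:
    ∫_0^4 9*x^4 dx = 9216/5;  ∫_0^4 -24*x^3 dx = -1536;  ∫_0^4 -2*x^2 dx = -128/3;
    ∫_0^4 24*x dx = 192;  ∫_0^4 9 dx = 36.
  Sum: 9216/5 − 1536 − 128/3 + 192 + 36 = 7388/15.
Adding: ||u||_{H^1}^2 = 17392/105 + 7388/15 = 23036/35.


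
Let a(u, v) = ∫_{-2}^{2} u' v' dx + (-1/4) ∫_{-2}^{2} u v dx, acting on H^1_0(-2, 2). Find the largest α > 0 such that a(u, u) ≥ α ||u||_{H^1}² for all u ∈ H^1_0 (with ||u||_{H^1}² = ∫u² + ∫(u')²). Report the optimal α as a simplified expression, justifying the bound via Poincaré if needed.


α = (-4 + π^2)/(π^2 + 16)

Coercivity of a(·,·) on H^1_0(-2, 2) means a(u, u) ≥ α ||u||_{H^1}² for every u ∈ H^1_0.
The interval has length L = 4, and Poincaré/coercivity depend only on L. Here a(u, u) = ∫(u')² + (-1/4)·∫u².
Here c = -1/4 < 0 with |c| < (π/L)² = π^2/16, so coercivity still holds. The condition a(u,u) ≥ α||u||_{H^1}² reads (1−α)∫(u')² ≥ (α−c)∫u². Any admissible α is ≤ 1 (rapidly oscillating u have ∫u²/∫(u')² → 0), and α = 1 would force 0 ≥ (1−c)∫u², impossible since c < 1; so 1−α > 0. By the sharp Poincaré inequality on H^1_0 of an interval of length L, ∫(u')² ≥ (π/L)²∫u² with equality for the first sine mode sin(π(x−x₀)/L) (x₀ the left endpoint), so the inequality holds for all u iff (1−α)(π/L)² ≥ α − c, i.e. α ≤ ((π/L)² + c)/((π/L)² + 1) = (1 + c(L/π)²)/(1 + (L/π)²). (Direct route, valid since c ≤ 0: Poincaré gives c∫u² ≥ c(L/π)²∫(u')², so a(u,u) ≥ (1 + c(L/π)²)∫(u')², while ||u||_{H^1}² ≤ (1 + (L/π)²)∫(u')²; dividing yields the same α.) With (π/L)² = π^2/16 and c = -1/4, the largest admissible constant is α = ((π/L)² + c)/((π/L)² + 1).
Simplifying, α = (-4 + π^2)/(π^2 + 16).


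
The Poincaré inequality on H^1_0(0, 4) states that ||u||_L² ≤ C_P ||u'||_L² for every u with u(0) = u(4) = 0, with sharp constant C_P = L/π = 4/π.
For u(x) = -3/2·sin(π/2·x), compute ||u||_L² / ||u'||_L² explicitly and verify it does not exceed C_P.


||u||_L² / ||u'||_L² = 2/π < C_P = 4/π.

u(x) = -3/2·sin(π/2·x), so u'(x) = -3*π*cos(π*x/2)/4.
Writing u(x) = A·sin(kπx/L) with A = -3/2 and k = 2, use ∫_0^L sin²(kπx/L) dx = L/2 and ∫_0^L cos²(kπx/L) dx = L/2.
u² = 9/4·sin²(π/2·x) and (u')² = 9*π^2/16·cos²(π/2·x), and each of sin², cos² integrates to L/2 = 2 over (0, 4).
∫_0^4 u² dx = 9/2, so ||u||_L² = 3*sqrt(2)/2.
∫_0^4 (u')² dx = 9*π^2/8, so ||u'||_L² = 3*sqrt(2)*π/4.
Ratio ||u||_L² / ||u'||_L² = 2/π.
Sharp Poincaré constant on H^1_0(0, 4) is C_P = L/π = 4/π, achieved by sin(π/4·x).
This is the k = 2 harmonic; the ratio L/(kπ) is strictly less than C_P = L/π, consistent with the sharp inequality ||u||_L² ≤ C_P ||u'||_L².


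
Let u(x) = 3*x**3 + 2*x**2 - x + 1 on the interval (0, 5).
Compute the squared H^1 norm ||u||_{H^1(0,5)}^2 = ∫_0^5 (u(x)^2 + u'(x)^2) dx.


||u||_{H^1}^2 = 2697015/14

The H^1 norm (squared) on an interval (0, L) is
  ||u||_{H^1}^2 = ∫_0^L u(x)^2 dx + ∫_0^L u'(x)^2 dx.
Compute u'(x) = 9*x**2 + 4*x - 1.
Then u(x)^2 = 9*x**6 + 12*x**5 - 2*x**4 + 2*x**3 + 5*x**2 - 2*x + 1 and u'(x)^2 = 81*x**4 + 72*x**3 - 2*x**2 - 8*x + 1.
Integrate each monomial from 0 to 5 using ∫_0^5 c·x^n dx = c·5^(n+1)/(n+1):
  ∫_0^5 u(x)^2 dx = ∫_0^5 (9*x^6 + 12*x^5 - 2*x^4 + 2*x^3 + 5*x^2 - 2*x + 1) dx. Term by term:
    ∫_0^5 9*x^6 dx = 703125/7;  ∫_0^5 12*x^5 dx = 31250;  ∫_0^5 -2*x^4 dx = -1250;
    ∫_0^5 2*x^3 dx = 625/2;  ∫_0^5 5*x^2 dx = 625/3;  ∫_0^5 -2*x dx = -25;
    ∫_0^5 1 dx = 5.
  Sum: 703125/7 + 31250 − 1250 + 625/2 + 625/3 − 25 + 5 = 5499785/42.
  ∫_0^5 u'(x)^2 dx = ∫_0^5 (81*x^4 + 72*x^3 - 2*x^2 - 8*x + 1) dx. Term by term:
    ∫_0^5 81*x^4 dx = 50625;  ∫_0^5 72*x^3 dx = 11250;  ∫_0^5 -2*x^2 dx = -250/3;
    ∫_0^5 -8*x dx = -100;  ∫_0^5 1 dx = 5.
  Sum: 50625 + 11250 − 250/3 − 100 + 5 = 185090/3.
Adding: ||u||_{H^1}^2 = 5499785/42 + 185090/3 = 2697015/14.
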